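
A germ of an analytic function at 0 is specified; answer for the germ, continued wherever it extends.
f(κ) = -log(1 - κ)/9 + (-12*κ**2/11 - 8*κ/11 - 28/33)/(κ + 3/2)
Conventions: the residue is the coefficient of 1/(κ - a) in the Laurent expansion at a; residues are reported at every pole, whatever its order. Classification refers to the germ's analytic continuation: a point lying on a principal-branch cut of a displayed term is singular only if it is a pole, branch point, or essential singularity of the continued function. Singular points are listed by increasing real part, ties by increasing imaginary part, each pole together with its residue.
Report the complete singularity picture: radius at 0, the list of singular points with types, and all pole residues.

Denominator factor (κ + 3/2): pole of order 1 at -3/2, modulus 3/2.
Branch term (-1/9)*log(1 - κ/(1)): its argument vanishes at κ = 1, a logarithmic branch point, modulus 1.
The radius of convergence is the smallest modulus among the singular points: 1.
The branch term is analytic at -3/2 and contributes nothing to the residue; only the rational part matters.
At the order-1 pole -3/2 set g(κ) = (κ - (-3/2))*(rational part) = -12*κ**2/11 - 8*κ/11 - 28/33.
Simple pole: residue = g(a) at a = -3/2, which is -73/33.
List the singular points by increasing real part (a conjugate pair: the negative imaginary part first).

Radius of convergence at 0: 1.
At -3/2: a pole of order 1; residue -73/33.
At 1: a logarithmic branch point.


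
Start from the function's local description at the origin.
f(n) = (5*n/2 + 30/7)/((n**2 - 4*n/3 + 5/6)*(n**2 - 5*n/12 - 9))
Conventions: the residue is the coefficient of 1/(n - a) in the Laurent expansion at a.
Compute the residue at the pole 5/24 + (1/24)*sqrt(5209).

The residue is 17244/103271 + (973548/537938639)*sqrt(5209).

The factor n**2 - 5*n/12 - 9 splits as (n - a)(n - a') with a = 5/24 + (1/24)*sqrt(5209), a' = 5/24 - (1/24)*sqrt(5209). At the order-1 pole a set g(n) = (n - a)*f(n) = [(5*n/2 + 30/7)/(n**2 - 4*n/3 + 5/6)] / (n - a').
Simple pole: residue = g(a) at a = 5/24 + (1/24)*sqrt(5209), which is 17244/103271 + (973548/537938639)*sqrt(5209).


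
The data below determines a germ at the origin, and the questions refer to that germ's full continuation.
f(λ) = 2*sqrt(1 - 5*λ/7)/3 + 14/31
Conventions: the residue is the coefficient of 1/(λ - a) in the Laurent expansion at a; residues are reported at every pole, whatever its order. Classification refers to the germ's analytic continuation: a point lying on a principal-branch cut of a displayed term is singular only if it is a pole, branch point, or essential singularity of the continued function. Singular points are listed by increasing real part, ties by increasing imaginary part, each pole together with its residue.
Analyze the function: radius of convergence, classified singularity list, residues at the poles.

Branch term (2/3)*sqrt(1 - λ/(7/5)): its argument vanishes at λ = 7/5, a square-root branch point, modulus 7/5.
The radius of convergence is the smallest modulus among the singular points: 7/5.

Radius of convergence at 0: 7/5.
At 7/5: an algebraic (square-root) branch point.


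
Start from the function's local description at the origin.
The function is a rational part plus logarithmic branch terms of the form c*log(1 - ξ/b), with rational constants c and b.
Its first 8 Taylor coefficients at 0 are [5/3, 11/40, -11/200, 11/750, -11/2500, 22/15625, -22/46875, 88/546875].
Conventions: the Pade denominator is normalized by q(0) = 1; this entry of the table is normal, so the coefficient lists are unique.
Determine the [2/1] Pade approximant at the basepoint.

The Pade approximant has numerator coefficients [5/3, 259/360, 11/600]; denominator coefficients [1, 4/15].

Taylor coefficients needed (read off): a_0 = 5/3, a_1 = 11/40, a_2 = -11/200, a_3 = 11/750.
Write the denominator as Q(ξ) = 1 + q1*ξ. Requiring Q*f - P = O(ξ^4) with deg P <= 2 kills the coefficients of ξ^3..ξ^3 in Q*f:
  ξ^3: a_3 + q1*a_2 = 0, i.e. 11/750 + (-11/200)*q1 = 0.
Solving this linear system: q1 = 4/15.
The numerator is Q*f truncated at degree 2: P0 = a_0 = 5/3; P1 = a_1 + q1*a_0 = 259/360; P2 = a_2 + q1*a_1 = 11/600.


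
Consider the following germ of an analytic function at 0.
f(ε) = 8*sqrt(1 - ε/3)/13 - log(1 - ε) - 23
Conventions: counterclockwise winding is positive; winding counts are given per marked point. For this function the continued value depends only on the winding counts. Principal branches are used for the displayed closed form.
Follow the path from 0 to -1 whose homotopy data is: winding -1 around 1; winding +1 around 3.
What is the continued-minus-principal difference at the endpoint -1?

The rational part is single-valued and drops out of the difference; each branch term changes only by its own monodromy.
(8/13)*sqrt(1 - ε/(3)): winding +1 is odd, the square root flips sign, contributing -2*(8/13)*sqrt(1 - (-1)/(3)) = -2*(8/13)*sqrt(4/3) = -(32/39)*sqrt(3).
(-1)*log(1 - ε/(1)): each positive loop around 1 adds 2*pi*i to the log, so winding -1 contributes (-1)*(-1)*2*pi*i = (2)*pi*i.
Summing the contributions at ε = -1 gives (-(32/39)*sqrt(3)) + ((2)*pi)*i.

Continued minus principal equals (-(32/39)*sqrt(3)) + ((2)*pi)*i.


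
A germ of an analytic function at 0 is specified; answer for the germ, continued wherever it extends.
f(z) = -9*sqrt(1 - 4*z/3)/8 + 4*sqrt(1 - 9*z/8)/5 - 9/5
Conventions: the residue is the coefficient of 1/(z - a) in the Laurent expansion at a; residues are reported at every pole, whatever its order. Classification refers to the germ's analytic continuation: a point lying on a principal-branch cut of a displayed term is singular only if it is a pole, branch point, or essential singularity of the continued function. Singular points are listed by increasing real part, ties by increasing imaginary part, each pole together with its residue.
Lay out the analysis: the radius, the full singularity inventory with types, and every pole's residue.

Branch term (4/5)*sqrt(1 - z/(8/9)): its argument vanishes at z = 8/9, a square-root branch point, modulus 8/9.
Branch term (-9/8)*sqrt(1 - z/(3/4)): its argument vanishes at z = 3/4, a square-root branch point, modulus 3/4.
The radius of convergence is the smallest modulus among the singular points: 3/4.
List the singular points by increasing real part (a conjugate pair: the negative imaginary part first).

Radius of convergence at 0: 3/4.
At 3/4: an algebraic (square-root) branch point.
At 8/9: an algebraic (square-root) branch point.


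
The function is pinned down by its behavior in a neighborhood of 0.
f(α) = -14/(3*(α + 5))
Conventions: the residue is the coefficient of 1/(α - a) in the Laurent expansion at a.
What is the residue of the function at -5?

At the order-1 pole -5 set g(α) = (α - (-5))*f(α) = -14/3.
Simple pole: residue = g(a) at a = -5, which is -14/3.

The residue is -14/3.


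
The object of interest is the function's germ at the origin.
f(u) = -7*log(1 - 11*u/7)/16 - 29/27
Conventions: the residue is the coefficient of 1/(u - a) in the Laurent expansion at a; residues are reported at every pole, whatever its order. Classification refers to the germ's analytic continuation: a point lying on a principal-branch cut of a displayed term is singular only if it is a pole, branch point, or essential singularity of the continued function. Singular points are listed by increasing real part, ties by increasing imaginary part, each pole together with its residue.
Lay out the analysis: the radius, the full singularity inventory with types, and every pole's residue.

Branch term (-7/16)*log(1 - u/(7/11)): its argument vanishes at u = 7/11, a logarithmic branch point, modulus 7/11.
The radius of convergence is the smallest modulus among the singular points: 7/11.

Radius of convergence at 0: 7/11.
At 7/11: a logarithmic branch point.


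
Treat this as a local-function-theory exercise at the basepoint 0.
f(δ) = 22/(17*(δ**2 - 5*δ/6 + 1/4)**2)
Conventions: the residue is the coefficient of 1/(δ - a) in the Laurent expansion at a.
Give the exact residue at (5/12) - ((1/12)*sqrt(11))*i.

The residue is ((864/187)*sqrt(11))*i.

The factor δ**2 - 5*δ/6 + 1/4 splits as (δ - a)(δ - a') with a = (5/12) - ((1/12)*sqrt(11))*i, a' = (5/12) + ((1/12)*sqrt(11))*i. At the order-2 pole a set g(δ) = (δ - a)^2*f(δ) = [22/17] / (δ - a')^2.
Order-2 pole: residue = g'(a); g'((5/12) - ((1/12)*sqrt(11))*i) = ((864/187)*sqrt(11))*i, so the residue is ((864/187)*sqrt(11))*i.


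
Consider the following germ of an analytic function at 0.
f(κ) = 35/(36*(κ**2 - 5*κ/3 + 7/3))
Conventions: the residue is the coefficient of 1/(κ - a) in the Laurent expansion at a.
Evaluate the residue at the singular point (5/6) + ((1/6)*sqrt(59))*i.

The residue is -((35/708)*sqrt(59))*i.

The factor κ**2 - 5*κ/3 + 7/3 splits as (κ - a)(κ - a') with a = (5/6) + ((1/6)*sqrt(59))*i, a' = (5/6) - ((1/6)*sqrt(59))*i. At the order-1 pole a set g(κ) = (κ - a)*f(κ) = [35/36] / (κ - a').
Simple pole: residue = g(a) at a = (5/6) + ((1/6)*sqrt(59))*i, which is -((35/708)*sqrt(59))*i.


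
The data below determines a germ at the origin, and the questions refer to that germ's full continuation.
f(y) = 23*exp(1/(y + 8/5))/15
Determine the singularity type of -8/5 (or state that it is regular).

The exponent 1/(y - (-8/5)) has a pole at -8/5, so exp(1/(y - (-8/5))) takes every nonzero value near it: an essential singularity (not a pole of any order).

The point is an essential singularity.


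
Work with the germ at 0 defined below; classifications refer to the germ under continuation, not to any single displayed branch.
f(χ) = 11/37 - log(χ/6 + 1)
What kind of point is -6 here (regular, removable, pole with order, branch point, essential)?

The point is a logarithmic branch point.

The term (-1)*log(1 - χ/(-6)) has argument 1 - -6/(-6) = 0 at -6: a logarithmic (infinitely-sheeted) branch point; the remaining terms are analytic or single-valued there.


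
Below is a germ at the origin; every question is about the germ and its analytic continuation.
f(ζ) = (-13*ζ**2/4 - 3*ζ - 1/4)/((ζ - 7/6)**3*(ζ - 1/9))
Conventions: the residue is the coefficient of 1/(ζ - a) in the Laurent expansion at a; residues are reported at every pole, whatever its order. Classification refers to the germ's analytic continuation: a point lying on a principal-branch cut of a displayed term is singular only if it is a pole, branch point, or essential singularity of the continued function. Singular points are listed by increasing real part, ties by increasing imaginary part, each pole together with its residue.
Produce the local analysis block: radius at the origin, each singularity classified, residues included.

Radius of convergence at 0: 1/9.
At 1/9: a pole of order 1; residue 3636/6859.
At 7/6: a pole of order 3; residue -3636/6859.

Denominator factor (ζ - 7/6)^3: pole of order 3 at 7/6, modulus 7/6.
Denominator factor (ζ - 1/9): pole of order 1 at 1/9, modulus 1/9.
The radius of convergence is the smallest modulus among the singular points: 1/9.
At the order-1 pole 1/9 set g(ζ) = (ζ - (1/9))*f(ζ) = (-13*ζ**2/4 - 3*ζ - 1/4)/(ζ - 7/6)**3.
Simple pole: residue = g(a) at a = 1/9, which is 3636/6859.
At the order-3 pole 7/6 set g(ζ) = (ζ - (7/6))^3*f(ζ) = (-13*ζ**2/4 - 3*ζ - 1/4)/(ζ - 1/9).
Order-3 pole: residue = g''(a)/2; g''(7/6) = -7272/6859, so the residue is -3636/6859.
List the singular points by increasing real part (a conjugate pair: the negative imaginary part first).


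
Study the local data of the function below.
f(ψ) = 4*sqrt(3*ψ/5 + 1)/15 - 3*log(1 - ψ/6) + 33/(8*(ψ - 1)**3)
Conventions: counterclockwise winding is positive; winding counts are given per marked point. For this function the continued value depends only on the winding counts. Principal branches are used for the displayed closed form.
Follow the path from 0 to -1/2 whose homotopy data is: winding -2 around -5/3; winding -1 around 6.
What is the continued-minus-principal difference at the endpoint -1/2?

Continued minus principal equals (6)*pi*i.

The rational part is single-valued and drops out of the difference; each branch term changes only by its own monodromy.
(-3)*log(1 - ψ/(6)): each positive loop around 6 adds 2*pi*i to the log, so winding -1 contributes (-3)*(-1)*2*pi*i = (6)*pi*i.
(4/15)*sqrt(1 - ψ/(-5/3)): winding -2 is even, the square root returns to the same sheet, contribution 0.
Summing the contributions at ψ = -1/2 gives (6)*pi*i.


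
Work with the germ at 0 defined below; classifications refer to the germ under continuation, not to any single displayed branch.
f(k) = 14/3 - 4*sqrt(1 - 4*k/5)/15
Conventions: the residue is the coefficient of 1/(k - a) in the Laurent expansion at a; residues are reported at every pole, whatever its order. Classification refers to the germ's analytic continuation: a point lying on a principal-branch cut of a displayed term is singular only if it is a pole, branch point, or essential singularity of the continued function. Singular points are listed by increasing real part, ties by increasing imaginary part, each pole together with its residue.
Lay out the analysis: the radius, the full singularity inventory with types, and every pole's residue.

Branch term (-4/15)*sqrt(1 - k/(5/4)): its argument vanishes at k = 5/4, a square-root branch point, modulus 5/4.
The radius of convergence is the smallest modulus among the singular points: 5/4.

Radius of convergence at 0: 5/4.
At 5/4: an algebraic (square-root) branch point.


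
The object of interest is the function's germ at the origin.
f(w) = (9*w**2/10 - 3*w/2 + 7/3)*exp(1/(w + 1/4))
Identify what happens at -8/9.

There is no denominator, hence no pole anywhere.
The essential point of exp(1/(w - (-1/4))) is -1/4, not -8/9.
So the germ continues analytically to -8/9.

The point is a regular point.


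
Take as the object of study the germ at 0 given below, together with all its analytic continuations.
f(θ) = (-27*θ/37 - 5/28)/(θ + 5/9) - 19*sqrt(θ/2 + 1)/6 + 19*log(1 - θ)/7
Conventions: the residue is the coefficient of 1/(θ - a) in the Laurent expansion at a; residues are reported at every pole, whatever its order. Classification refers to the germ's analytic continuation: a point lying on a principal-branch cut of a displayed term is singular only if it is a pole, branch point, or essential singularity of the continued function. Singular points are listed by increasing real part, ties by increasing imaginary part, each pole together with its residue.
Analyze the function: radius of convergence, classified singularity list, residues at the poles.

Denominator factor (θ + 5/9): pole of order 1 at -5/9, modulus 5/9.
Branch term (19/7)*log(1 - θ/(1)): its argument vanishes at θ = 1, a logarithmic branch point, modulus 1.
Branch term (-19/6)*sqrt(1 - θ/(-2)): its argument vanishes at θ = -2, a square-root branch point, modulus 2.
The radius of convergence is the smallest modulus among the singular points: 5/9.
The branch terms are analytic at -5/9 and contribute nothing to the residue; only the rational part matters.
At the order-1 pole -5/9 set g(θ) = (θ - (-5/9))*(rational part) = -27*θ/37 - 5/28.
Simple pole: residue = g(a) at a = -5/9, which is 235/1036.
List the singular points by increasing real part (a conjugate pair: the negative imaginary part first).

Radius of convergence at 0: 5/9.
At -2: an algebraic (square-root) branch point.
At -5/9: a pole of order 1; residue 235/1036.
At 1: a logarithmic branch point.


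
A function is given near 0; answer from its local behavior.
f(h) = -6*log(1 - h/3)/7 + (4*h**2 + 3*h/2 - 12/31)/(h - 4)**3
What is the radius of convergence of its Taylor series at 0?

The radius of convergence is 3.

Denominator factor (h - 4)^3: pole of order 3 at 4, modulus 4.
Branch term (-6/7)*log(1 - h/(3)): its argument vanishes at h = 3, a logarithmic branch point, modulus 3.
The radius of convergence is the smallest modulus among the singular points: 3.


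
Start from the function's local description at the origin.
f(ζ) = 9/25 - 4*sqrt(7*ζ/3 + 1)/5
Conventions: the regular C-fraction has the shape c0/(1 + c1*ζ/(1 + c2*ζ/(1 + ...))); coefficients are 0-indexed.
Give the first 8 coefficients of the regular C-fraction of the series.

Taylor coefficients (expand at 0): a_0 = -11/25, a_1 = -14/15, a_2 = 49/90, a_3 = -343/540, a_4 = 2401/2592, a_5 = -117649/77760, a_6 = 823543/311040, a_7 = -9058973/1866240.
c0 = a_0 = -11/25. Peel one level at a time: if S = 1 + c*ζ/S' with S'(0) = 1, then c is the ζ-coefficient of S and S' = c*ζ/(S - 1).
S_1 = c0/f = 1 + (-70/33)*ζ + (4165/726)*ζ^2 + ...; c1 = -70/33.
S_2 = c1*ζ/(S_1 - 1) = 1 + (119/44)*ζ + (-49/144)*ζ^2 + ...; c2 = 119/44.
S_3 = c2*ζ/(S_2 - 1) = 1 + (77/612)*ζ + (-49049/374544)*ζ^2 + ...; c3 = 77/612.
S_4 = c3*ζ/(S_3 - 1) = 1 + (637/612)*ζ + (-49/144)*ζ^2 + ...; c4 = 637/612.
S_5 = c4*ζ/(S_4 - 1) = 1 + (17/52)*ζ + (-2227/8112)*ζ^2 + ...; c5 = 17/52.
S_6 = c5*ζ/(S_5 - 1) = 1 + (131/156)*ζ + (-49/144)*ζ^2 + ...; c6 = 131/156.
S_7 = c6*ζ/(S_6 - 1) = 1 + (637/1572)*ζ + ...; c7 = 637/1572.

The regular C-fraction coefficients are [-11/25, -70/33, 119/44, 77/612, 637/612, 17/52, 131/156, 637/1572].


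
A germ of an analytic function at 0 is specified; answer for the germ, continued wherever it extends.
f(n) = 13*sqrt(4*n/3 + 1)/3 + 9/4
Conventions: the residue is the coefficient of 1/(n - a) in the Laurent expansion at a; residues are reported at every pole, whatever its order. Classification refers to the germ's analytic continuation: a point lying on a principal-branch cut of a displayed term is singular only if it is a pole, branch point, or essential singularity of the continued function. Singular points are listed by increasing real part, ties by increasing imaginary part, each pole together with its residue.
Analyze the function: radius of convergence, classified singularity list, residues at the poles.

Branch term (13/3)*sqrt(1 - n/(-3/4)): its argument vanishes at n = -3/4, a square-root branch point, modulus 3/4.
The radius of convergence is the smallest modulus among the singular points: 3/4.

Radius of convergence at 0: 3/4.
At -3/4: an algebraic (square-root) branch point.


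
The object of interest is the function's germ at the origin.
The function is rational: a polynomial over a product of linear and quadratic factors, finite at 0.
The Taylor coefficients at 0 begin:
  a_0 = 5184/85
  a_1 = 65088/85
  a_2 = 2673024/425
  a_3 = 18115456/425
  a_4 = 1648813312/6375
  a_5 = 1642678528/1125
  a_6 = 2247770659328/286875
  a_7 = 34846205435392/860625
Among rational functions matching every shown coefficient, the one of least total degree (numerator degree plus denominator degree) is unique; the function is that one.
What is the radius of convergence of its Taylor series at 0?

The radius of convergence is 1/4.

No rational of total degree below 6 reproduces all 8 coefficients; solving the [1/5] Pade equations on them gives f(δ) = (3*δ/2 + 27/34)/((δ - 1/4)**3*(δ**2 - 10*δ/9 - 5/6)), whose expansion matches every shown term.
Denominator factor (δ - 1/4)^3: pole of order 3 at 1/4, modulus 1/4.
Denominator factor (δ**2 - 10*δ/9 - 5/6): discriminant 370/81, real irrational roots 5/9 + (1/18)*sqrt(370) and 5/9 - (1/18)*sqrt(370); poles of order 1, moduli 5/9 + (1/18)*sqrt(370) and -5/9 + (1/18)*sqrt(370).
The radius of convergence is the smallest modulus among the singular points: 1/4.


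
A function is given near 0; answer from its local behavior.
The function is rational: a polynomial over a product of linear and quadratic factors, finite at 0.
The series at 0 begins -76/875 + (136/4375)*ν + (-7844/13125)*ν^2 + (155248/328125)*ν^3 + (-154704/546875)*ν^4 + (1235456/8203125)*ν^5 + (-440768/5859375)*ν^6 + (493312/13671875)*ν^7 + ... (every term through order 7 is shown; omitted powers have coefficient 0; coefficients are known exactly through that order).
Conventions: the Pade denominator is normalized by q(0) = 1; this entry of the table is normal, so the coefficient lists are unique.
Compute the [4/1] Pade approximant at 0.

The Pade approximant has numerator coefficients [-76/875, -1923464/126905625, -368716804/634528125, 1474867216/9517921875, -1474867216/47589609375]; denominator coefficients [1, 77216/145035].

Taylor coefficients needed (read off): a_0 = -76/875, a_1 = 136/4375, a_2 = -7844/13125, a_3 = 155248/328125, a_4 = -154704/546875, a_5 = 1235456/8203125.
Write the denominator as Q(ν) = 1 + q1*ν. Requiring Q*f - P = O(ν^6) with deg P <= 4 kills the coefficients of ν^5..ν^5 in Q*f:
  ν^5: a_5 + q1*a_4 = 0, i.e. 1235456/8203125 + (-154704/546875)*q1 = 0.
Solving this linear system: q1 = 77216/145035.
The numerator is Q*f truncated at degree 4: P0 = a_0 = -76/875; P1 = a_1 + q1*a_0 = -1923464/126905625; P2 = a_2 + q1*a_1 = -368716804/634528125; P3 = a_3 + q1*a_2 = 1474867216/9517921875; P4 = a_4 + q1*a_3 = -1474867216/47589609375.


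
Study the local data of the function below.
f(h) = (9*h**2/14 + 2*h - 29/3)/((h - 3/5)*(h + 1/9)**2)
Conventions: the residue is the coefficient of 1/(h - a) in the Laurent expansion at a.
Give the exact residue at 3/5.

At the order-1 pole 3/5 set g(h) = (h - (3/5))*f(h) = (9*h**2/14 + 2*h - 29/3)/(h + 1/9)**2.
Simple pole: residue = g(a) at a = 3/5, which is -233469/14336.

The residue is -233469/14336.


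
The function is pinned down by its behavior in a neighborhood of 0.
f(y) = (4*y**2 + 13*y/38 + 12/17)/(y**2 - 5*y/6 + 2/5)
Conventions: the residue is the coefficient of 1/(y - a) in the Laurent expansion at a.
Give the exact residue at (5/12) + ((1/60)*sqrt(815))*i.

The factor y**2 - 5*y/6 + 2/5 splits as (y - a)(y - a') with a = (5/12) + ((1/60)*sqrt(815))*i, a' = (5/12) - ((1/60)*sqrt(815))*i. At the order-1 pole a set g(y) = (y - a)*f(y) = [4*y**2 + 13*y/38 + 12/17] / (y - a').
Simple pole: residue = g(a) at a = (5/12) + ((1/60)*sqrt(815))*i, which is (419/228) - ((74107/3158940)*sqrt(815))*i.

The residue is (419/228) - ((74107/3158940)*sqrt(815))*i.


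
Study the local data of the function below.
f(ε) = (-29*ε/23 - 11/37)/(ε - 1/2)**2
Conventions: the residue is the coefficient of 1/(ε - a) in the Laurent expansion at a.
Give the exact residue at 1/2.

At the order-2 pole 1/2 set g(ε) = (ε - (1/2))^2*f(ε) = -29*ε/23 - 11/37.
Order-2 pole: residue = g'(a); g'(1/2) = -29/23, so the residue is -29/23.

The residue is -29/23.


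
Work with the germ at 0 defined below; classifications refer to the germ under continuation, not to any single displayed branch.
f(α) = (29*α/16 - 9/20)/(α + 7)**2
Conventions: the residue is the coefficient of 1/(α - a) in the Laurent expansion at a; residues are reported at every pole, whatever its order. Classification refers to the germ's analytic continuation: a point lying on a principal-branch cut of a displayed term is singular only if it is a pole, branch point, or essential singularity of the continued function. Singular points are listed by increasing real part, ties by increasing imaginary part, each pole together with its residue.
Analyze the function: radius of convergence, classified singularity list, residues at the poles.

Denominator factor (α + 7)^2: pole of order 2 at -7, modulus 7.
The radius of convergence is the smallest modulus among the singular points: 7.
At the order-2 pole -7 set g(α) = (α - (-7))^2*f(α) = 29*α/16 - 9/20.
Order-2 pole: residue = g'(a); g'(-7) = 29/16, so the residue is 29/16.

Radius of convergence at 0: 7.
At -7: a pole of order 2; residue 29/16.


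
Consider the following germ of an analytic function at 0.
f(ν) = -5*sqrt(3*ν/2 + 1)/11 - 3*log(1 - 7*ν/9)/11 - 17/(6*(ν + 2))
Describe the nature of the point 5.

The point is a regular point.

Denominator factors: ν + 2 = 7 at ν = 5 — none vanishes.
Branch term sqrt(1 - ν/(-2/3)): argument at 5 is 17/2, nonzero, so 5 is not its branch point (a point on a principal cut is still regular for the continued germ).
Branch term log(1 - ν/(9/7)): argument at 5 is -26/9, nonzero, so 5 is not its branch point (a point on a principal cut is still regular for the continued germ).
So the germ continues analytically to 5.


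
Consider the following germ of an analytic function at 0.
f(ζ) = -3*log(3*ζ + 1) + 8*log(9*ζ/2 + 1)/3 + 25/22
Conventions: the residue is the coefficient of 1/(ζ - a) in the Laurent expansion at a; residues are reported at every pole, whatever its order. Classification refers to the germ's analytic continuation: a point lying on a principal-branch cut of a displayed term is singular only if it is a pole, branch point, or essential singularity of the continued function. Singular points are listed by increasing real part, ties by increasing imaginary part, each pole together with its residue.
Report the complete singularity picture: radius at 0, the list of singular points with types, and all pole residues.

Radius of convergence at 0: 2/9.
At -1/3: a logarithmic branch point.
At -2/9: a logarithmic branch point.

Branch term (8/3)*log(1 - ζ/(-2/9)): its argument vanishes at ζ = -2/9, a logarithmic branch point, modulus 2/9.
Branch term (-3)*log(1 - ζ/(-1/3)): its argument vanishes at ζ = -1/3, a logarithmic branch point, modulus 1/3.
The radius of convergence is the smallest modulus among the singular points: 2/9.
List the singular points by increasing real part (a conjugate pair: the negative imaginary part first).


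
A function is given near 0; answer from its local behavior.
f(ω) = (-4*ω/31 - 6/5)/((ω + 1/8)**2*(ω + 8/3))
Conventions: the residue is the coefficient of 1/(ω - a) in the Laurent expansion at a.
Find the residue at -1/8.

At the order-2 pole -1/8 set g(ω) = (ω - (-1/8))^2*f(ω) = (-4*ω/31 - 6/5)/(ω + 8/3).
Order-2 pole: residue = g'(a); g'(-1/8) = 76416/576755, so the residue is 76416/576755.

The residue is 76416/576755.


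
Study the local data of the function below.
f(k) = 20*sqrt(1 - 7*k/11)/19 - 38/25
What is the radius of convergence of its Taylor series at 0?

The radius of convergence is 11/7.

Branch term (20/19)*sqrt(1 - k/(11/7)): its argument vanishes at k = 11/7, a square-root branch point, modulus 11/7.
The radius of convergence is the smallest modulus among the singular points: 11/7.


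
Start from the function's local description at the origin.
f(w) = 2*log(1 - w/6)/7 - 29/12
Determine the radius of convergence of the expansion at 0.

Branch term (2/7)*log(1 - w/(6)): its argument vanishes at w = 6, a logarithmic branch point, modulus 6.
The radius of convergence is the smallest modulus among the singular points: 6.

The radius of convergence is 6.


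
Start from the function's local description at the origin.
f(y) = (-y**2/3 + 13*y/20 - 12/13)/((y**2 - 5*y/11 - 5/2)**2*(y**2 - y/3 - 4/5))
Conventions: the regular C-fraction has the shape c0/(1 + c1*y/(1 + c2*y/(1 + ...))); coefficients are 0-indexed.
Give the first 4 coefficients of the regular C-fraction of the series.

The regular C-fraction coefficients are [12/65, 3919/2640, 8232659/10346160, -969656720388/354901696831].

Taylor coefficients (expand at 0): a_0 = 12/65, a_1 = -3919/14300, a_2 = 393187/629200, a_3 = -114764271/138424000.
c0 = a_0 = 12/65. Peel one level at a time: if S = 1 + c*y/S' with S'(0) = 1, then c is the y-coefficient of S and S' = c*y/(S - 1).
S_1 = c0/f = 1 + (3919/2640)*y + (-8232659/6969600)*y^2 + ...; c1 = 3919/2640.
S_2 = c1*y/(S_1 - 1) = 1 + (8232659/10346160)*y + (80804726699/37167717620)*y^2 + ...; c2 = 8232659/10346160.
S_3 = c2*y/(S_2 - 1) = 1 + (-969656720388/354901696831)*y + ...; c3 = -969656720388/354901696831.


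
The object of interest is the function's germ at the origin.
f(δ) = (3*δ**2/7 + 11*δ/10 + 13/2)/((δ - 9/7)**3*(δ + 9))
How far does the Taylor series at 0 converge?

The radius of convergence is 9/7.

Denominator factor (δ - 9/7)^3: pole of order 3 at 9/7, modulus 9/7.
Denominator factor (δ + 9): pole of order 1 at -9, modulus 9.
The radius of convergence is the smallest modulus among the singular points: 9/7.


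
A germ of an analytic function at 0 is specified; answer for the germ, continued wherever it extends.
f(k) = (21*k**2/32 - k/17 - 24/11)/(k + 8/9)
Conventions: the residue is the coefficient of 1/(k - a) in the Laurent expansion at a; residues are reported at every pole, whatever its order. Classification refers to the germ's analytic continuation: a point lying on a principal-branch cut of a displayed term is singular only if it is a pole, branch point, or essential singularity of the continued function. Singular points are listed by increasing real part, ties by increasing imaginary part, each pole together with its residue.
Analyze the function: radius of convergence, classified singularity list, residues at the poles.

Denominator factor (k + 8/9): pole of order 1 at -8/9, modulus 8/9.
The radius of convergence is the smallest modulus among the singular points: 8/9.
At the order-1 pole -8/9 set g(k) = (k - (-8/9))*f(k) = 21*k**2/32 - k/17 - 24/11.
Simple pole: residue = g(a) at a = -8/9, which is -8134/5049.

Radius of convergence at 0: 8/9.
At -8/9: a pole of order 1; residue -8134/5049.


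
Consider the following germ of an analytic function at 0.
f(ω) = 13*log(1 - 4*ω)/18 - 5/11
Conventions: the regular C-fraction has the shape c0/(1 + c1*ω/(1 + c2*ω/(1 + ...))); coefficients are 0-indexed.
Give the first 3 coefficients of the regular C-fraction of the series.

Taylor coefficients (expand at 0): a_0 = -5/11, a_1 = -26/9, a_2 = -52/9.
c0 = a_0 = -5/11. Peel one level at a time: if S = 1 + c*ω/S' with S'(0) = 1, then c is the ω-coefficient of S and S' = c*ω/(S - 1).
S_1 = c0/f = 1 + (-286/45)*ω + (56056/2025)*ω^2 + ...; c1 = -286/45.
S_2 = c1*ω/(S_1 - 1) = 1 + (196/45)*ω + ...; c2 = 196/45.

The regular C-fraction coefficients are [-5/11, -286/45, 196/45].


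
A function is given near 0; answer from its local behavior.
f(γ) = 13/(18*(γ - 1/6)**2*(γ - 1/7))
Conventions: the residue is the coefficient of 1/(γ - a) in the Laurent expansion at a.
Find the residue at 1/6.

At the order-2 pole 1/6 set g(γ) = (γ - (1/6))^2*f(γ) = 13/(18*(γ - 1/7)).
Order-2 pole: residue = g'(a); g'(1/6) = -1274, so the residue is -1274.

The residue is -1274.


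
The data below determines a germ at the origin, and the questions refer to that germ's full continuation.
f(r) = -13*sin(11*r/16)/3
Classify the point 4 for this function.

There is no denominator, hence no pole anywhere.
The factor -sin(11*r/16) is entire.
So the germ continues analytically to 4.

The point is a regular point.


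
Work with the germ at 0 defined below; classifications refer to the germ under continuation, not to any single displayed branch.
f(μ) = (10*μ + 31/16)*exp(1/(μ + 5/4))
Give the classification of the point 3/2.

The point is a regular point.

There is no denominator, hence no pole anywhere.
The essential point of exp(1/(μ - (-5/4))) is -5/4, not 3/2.
So the germ continues analytically to 3/2.


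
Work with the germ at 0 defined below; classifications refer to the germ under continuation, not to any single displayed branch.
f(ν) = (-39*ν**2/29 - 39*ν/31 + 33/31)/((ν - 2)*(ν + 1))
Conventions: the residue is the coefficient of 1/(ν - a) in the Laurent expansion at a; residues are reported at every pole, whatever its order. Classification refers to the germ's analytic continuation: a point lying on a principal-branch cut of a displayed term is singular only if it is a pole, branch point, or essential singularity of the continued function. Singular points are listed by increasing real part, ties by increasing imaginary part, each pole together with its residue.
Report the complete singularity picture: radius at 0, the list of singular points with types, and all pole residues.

Radius of convergence at 0: 1.
At -1: a pole of order 1; residue -293/899.
At 2: a pole of order 1; residue -2047/899.

Denominator factor (ν - 2): pole of order 1 at 2, modulus 2.
Denominator factor (ν + 1): pole of order 1 at -1, modulus 1.
The radius of convergence is the smallest modulus among the singular points: 1.
At the order-1 pole -1 set g(ν) = (ν - (-1))*f(ν) = (-39*ν**2/29 - 39*ν/31 + 33/31)/(ν - 2).
Simple pole: residue = g(a) at a = -1, which is -293/899.
At the order-1 pole 2 set g(ν) = (ν - (2))*f(ν) = (-39*ν**2/29 - 39*ν/31 + 33/31)/(ν + 1).
Simple pole: residue = g(a) at a = 2, which is -2047/899.
List the singular points by increasing real part (a conjugate pair: the negative imaginary part first).


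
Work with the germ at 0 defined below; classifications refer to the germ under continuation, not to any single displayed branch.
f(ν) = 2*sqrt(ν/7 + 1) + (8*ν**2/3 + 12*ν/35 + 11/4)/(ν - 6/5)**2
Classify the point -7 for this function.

The term (2)*sqrt(1 - ν/(-7)) has argument 1 - -7/(-7) = 0 at -7: a square-root (algebraic, two-sheeted) branch point; the remaining terms are analytic or single-valued there.

The point is an algebraic (square-root) branch point.


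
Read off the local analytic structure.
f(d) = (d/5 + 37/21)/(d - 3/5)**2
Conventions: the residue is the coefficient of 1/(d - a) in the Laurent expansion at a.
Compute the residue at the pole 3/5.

At the order-2 pole 3/5 set g(d) = (d - (3/5))^2*f(d) = d/5 + 37/21.
Order-2 pole: residue = g'(a); g'(3/5) = 1/5, so the residue is 1/5.

The residue is 1/5.


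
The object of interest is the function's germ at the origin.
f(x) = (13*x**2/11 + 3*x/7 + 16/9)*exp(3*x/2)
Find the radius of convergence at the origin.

The radius of convergence is infinite.

The factor exp(3*x/2) is entire and contributes no finite singular point.
The polynomial part has no poles.
No finite singular points: the Taylor series at 0 converges everywhere.


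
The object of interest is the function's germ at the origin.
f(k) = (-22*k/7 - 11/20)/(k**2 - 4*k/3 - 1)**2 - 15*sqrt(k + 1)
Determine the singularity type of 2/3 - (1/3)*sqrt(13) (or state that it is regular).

The denominator factor k**2 - 4*k/3 - 1 vanishes at 2/3 - (1/3)*sqrt(13) and appears to the power 2; the numerator there equals -1111/420 + (22/21)*sqrt(13), nonzero, and no other factor vanishes.
The branch terms are analytic at this point.
Hence a pole whose order is the multiplicity, 2.

The point is a pole of order 2.


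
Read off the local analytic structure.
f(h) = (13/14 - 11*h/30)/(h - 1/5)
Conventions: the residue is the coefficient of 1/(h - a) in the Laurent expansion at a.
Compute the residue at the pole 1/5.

The residue is 449/525.

At the order-1 pole 1/5 set g(h) = (h - (1/5))*f(h) = 13/14 - 11*h/30.
Simple pole: residue = g(a) at a = 1/5, which is 449/525.


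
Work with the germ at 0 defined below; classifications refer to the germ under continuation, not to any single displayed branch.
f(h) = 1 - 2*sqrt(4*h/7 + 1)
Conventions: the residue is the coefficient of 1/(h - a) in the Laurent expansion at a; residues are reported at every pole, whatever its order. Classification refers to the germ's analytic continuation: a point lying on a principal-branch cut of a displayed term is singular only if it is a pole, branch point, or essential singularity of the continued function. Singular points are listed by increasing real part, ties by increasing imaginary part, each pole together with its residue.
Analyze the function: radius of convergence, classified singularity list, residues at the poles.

Radius of convergence at 0: 7/4.
At -7/4: an algebraic (square-root) branch point.

Branch term (-2)*sqrt(1 - h/(-7/4)): its argument vanishes at h = -7/4, a square-root branch point, modulus 7/4.
The radius of convergence is the smallest modulus among the singular points: 7/4.


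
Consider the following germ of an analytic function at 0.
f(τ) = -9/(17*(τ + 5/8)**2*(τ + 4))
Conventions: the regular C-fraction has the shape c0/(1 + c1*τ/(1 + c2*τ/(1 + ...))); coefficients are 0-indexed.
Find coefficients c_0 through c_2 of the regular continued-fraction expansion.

The regular C-fraction coefficients are [-144/425, 69/20, -112/115].

Taylor coefficients (expand at 0): a_0 = -144/425, a_1 = 2484/2125, a_2 = -1809/625.
c0 = a_0 = -144/425. Peel one level at a time: if S = 1 + c*τ/S' with S'(0) = 1, then c is the τ-coefficient of S and S' = c*τ/(S - 1).
S_1 = c0/f = 1 + (69/20)*τ + (84/25)*τ^2 + ...; c1 = 69/20.
S_2 = c1*τ/(S_1 - 1) = 1 + (-112/115)*τ + ...; c2 = -112/115.


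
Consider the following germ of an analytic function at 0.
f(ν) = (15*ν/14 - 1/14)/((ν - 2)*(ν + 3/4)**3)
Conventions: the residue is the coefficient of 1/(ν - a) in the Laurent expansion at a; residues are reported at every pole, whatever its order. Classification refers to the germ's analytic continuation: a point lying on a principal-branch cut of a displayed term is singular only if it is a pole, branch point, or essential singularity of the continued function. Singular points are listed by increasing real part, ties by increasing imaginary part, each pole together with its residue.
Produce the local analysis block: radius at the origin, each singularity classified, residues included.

Denominator factor (ν + 3/4)^3: pole of order 3 at -3/4, modulus 3/4.
Denominator factor (ν - 2): pole of order 1 at 2, modulus 2.
The radius of convergence is the smallest modulus among the singular points: 3/4.
At the order-3 pole -3/4 set g(ν) = (ν - (-3/4))^3*f(ν) = (15*ν/14 - 1/14)/(ν - 2).
Order-3 pole: residue = g''(a)/2; g''(-3/4) = -1856/9317, so the residue is -928/9317.
At the order-1 pole 2 set g(ν) = (ν - (2))*f(ν) = (15*ν/14 - 1/14)/(ν + 3/4)**3.
Simple pole: residue = g(a) at a = 2, which is 928/9317.
List the singular points by increasing real part (a conjugate pair: the negative imaginary part first).

Radius of convergence at 0: 3/4.
At -3/4: a pole of order 3; residue -928/9317.
At 2: a pole of order 1; residue 928/9317.


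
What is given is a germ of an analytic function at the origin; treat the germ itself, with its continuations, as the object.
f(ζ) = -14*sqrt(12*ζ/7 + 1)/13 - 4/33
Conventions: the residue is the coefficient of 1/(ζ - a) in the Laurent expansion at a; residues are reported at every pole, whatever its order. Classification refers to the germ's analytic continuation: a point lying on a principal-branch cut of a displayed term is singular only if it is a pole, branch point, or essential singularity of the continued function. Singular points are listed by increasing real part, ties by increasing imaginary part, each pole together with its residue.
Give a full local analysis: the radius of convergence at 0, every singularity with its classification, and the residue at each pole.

Radius of convergence at 0: 7/12.
At -7/12: an algebraic (square-root) branch point.

Branch term (-14/13)*sqrt(1 - ζ/(-7/12)): its argument vanishes at ζ = -7/12, a square-root branch point, modulus 7/12.
The radius of convergence is the smallest modulus among the singular points: 7/12.


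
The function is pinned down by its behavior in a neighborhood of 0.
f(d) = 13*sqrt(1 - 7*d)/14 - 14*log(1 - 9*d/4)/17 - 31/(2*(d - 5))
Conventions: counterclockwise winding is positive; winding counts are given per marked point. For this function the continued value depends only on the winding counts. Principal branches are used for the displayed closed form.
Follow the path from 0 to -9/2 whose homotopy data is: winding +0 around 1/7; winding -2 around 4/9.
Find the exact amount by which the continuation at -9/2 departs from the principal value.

Continued minus principal equals (56/17)*pi*i.

The rational part is single-valued and drops out of the difference; each branch term changes only by its own monodromy.
(13/14)*sqrt(1 - d/(1/7)): winding +0 is even, the square root returns to the same sheet, contribution 0.
(-14/17)*log(1 - d/(4/9)): each positive loop around 4/9 adds 2*pi*i to the log, so winding -2 contributes (-14/17)*(-2)*2*pi*i = (56/17)*pi*i.
Summing the contributions at d = -9/2 gives (56/17)*pi*i.


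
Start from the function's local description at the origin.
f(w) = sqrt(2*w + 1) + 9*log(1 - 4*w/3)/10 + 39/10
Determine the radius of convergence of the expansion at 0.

Branch term (9/10)*log(1 - w/(3/4)): its argument vanishes at w = 3/4, a logarithmic branch point, modulus 3/4.
Branch term (1)*sqrt(1 - w/(-1/2)): its argument vanishes at w = -1/2, a square-root branch point, modulus 1/2.
The radius of convergence is the smallest modulus among the singular points: 1/2.

The radius of convergence is 1/2.
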